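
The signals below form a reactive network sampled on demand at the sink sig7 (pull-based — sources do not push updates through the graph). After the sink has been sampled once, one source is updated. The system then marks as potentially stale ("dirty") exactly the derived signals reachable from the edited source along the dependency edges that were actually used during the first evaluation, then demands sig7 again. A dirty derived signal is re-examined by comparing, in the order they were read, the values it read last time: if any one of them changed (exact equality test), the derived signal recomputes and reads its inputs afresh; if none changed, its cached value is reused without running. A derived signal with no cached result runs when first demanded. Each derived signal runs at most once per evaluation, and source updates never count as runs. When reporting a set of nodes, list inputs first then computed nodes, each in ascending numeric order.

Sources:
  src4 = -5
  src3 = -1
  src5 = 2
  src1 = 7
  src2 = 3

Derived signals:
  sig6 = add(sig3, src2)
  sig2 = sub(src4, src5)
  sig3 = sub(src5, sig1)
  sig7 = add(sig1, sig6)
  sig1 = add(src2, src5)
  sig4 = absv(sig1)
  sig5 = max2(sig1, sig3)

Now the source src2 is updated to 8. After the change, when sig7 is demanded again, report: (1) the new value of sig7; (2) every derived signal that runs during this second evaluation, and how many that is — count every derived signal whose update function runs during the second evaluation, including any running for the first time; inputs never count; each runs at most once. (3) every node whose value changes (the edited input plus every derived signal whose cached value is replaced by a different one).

Initial pass — values computed on the first demand:
  sig1 = add(3, 2) = 5
  sig3 = sub(2, 5) = -3
  sig6 = add(-3, 3) = 0
  sig7 = add(5, 0) = 5

Second demand — change propagation:
  sig1: re-runs because src2 3->8; new result 10.
  sig3: re-runs because sig1 5->10; new result -8.
  sig6: re-runs because sig3 -3->-8; src2 3->8; new result 0 (unchanged).
  sig7: re-runs because sig1 5->10; new result 10.

sig7 now evaluates to 10.
Run set: sig1, sig3, sig6, sig7 (4 run).
Changed values: src2, sig1, sig3, sig7.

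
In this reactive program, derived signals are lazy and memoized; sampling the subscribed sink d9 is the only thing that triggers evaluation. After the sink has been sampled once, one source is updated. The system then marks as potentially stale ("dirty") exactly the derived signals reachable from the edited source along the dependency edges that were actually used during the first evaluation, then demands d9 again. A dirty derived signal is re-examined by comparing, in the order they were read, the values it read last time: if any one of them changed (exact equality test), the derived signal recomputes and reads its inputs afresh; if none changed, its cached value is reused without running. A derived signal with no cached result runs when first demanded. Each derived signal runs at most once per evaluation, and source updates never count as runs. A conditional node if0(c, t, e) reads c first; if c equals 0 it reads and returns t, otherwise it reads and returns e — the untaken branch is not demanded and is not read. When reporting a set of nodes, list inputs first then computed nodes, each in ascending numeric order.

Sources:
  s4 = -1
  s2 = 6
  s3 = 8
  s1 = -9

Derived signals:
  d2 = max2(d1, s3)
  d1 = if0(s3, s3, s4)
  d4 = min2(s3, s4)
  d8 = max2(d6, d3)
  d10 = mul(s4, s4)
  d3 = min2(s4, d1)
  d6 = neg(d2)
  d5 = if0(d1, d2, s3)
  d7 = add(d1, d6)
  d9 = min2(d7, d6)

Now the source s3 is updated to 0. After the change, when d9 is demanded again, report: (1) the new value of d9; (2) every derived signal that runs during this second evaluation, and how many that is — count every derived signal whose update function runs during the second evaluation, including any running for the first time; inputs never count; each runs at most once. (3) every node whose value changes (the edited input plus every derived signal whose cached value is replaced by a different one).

Demanding d9 again yields 0.
5 derived signals run: d1, d2, d6, d7, d9.
The nodes whose values change: s3, d1, d2, d6, d7, d9.

First demand of the output computes:
  d1 = if0(s3=8 -> else branch s4) = -1
  d2 = max2(-1, 8) = 8
  d6 = neg(8) = -8
  d7 = add(-1, -8) = -9
  d9 = min2(-9, -8) = -9

After the edit, cleaning proceeds:
  d1: a read changed (s3 8->0) — executes, giving 0.
  d2: a read changed (d1 -1->0; s3 8->0) — executes, giving 0.
  d6: a read changed (d2 8->0) — executes, giving 0.
  d7: a read changed (d1 -1->0; d6 -8->0) — executes, giving 0.
  d9: a read changed (d7 -9->0; d6 -8->0) — executes, giving 0.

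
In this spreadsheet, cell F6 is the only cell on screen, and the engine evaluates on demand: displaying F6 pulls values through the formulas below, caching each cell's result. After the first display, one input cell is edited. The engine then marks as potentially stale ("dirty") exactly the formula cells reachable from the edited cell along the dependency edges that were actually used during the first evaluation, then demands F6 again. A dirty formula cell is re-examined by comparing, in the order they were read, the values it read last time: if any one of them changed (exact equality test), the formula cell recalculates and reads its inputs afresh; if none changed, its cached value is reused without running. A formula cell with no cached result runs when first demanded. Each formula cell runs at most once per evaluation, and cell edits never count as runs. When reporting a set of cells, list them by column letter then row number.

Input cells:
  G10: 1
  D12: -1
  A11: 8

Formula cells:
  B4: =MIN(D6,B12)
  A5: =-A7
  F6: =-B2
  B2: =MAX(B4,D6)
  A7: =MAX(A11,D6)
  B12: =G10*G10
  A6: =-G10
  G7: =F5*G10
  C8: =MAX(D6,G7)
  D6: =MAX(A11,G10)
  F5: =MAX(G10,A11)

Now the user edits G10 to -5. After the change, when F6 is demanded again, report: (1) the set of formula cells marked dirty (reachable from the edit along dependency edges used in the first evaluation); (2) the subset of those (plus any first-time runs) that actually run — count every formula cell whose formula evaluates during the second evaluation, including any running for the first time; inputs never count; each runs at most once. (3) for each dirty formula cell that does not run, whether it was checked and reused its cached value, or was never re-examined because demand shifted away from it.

Initial pass — values computed on the first demand:
  B12 = 1 * 1 = 1
  D6 = MAX(8, 1) = 8
  B4 = MIN(8, 1) = 1
  B2 = MAX(1, 8) = 8
  F6 = -(8) = -8

Second demand — change propagation:
  B12: re-runs because G10 1->-5; G10 1->-5; new result 25.
  D6: re-runs because G10 1->-5; new result 8 (unchanged).
  B4: re-runs because B12 1->25; new result 8.
  B2: re-runs because B4 1->8; new result 8 (unchanged).
  F6: re-examined; everything it read last time is the same (B2 unchanged) — cache -8 kept, no run.

The important point: at F6 every value read last time is unchanged, so the dirty flag clears without a run.

Dirty set: B2, B4, B12, D6, F6.
Run set: B2, B4, B12, D6 (4 run).
Re-examined without running (cache reused): F6.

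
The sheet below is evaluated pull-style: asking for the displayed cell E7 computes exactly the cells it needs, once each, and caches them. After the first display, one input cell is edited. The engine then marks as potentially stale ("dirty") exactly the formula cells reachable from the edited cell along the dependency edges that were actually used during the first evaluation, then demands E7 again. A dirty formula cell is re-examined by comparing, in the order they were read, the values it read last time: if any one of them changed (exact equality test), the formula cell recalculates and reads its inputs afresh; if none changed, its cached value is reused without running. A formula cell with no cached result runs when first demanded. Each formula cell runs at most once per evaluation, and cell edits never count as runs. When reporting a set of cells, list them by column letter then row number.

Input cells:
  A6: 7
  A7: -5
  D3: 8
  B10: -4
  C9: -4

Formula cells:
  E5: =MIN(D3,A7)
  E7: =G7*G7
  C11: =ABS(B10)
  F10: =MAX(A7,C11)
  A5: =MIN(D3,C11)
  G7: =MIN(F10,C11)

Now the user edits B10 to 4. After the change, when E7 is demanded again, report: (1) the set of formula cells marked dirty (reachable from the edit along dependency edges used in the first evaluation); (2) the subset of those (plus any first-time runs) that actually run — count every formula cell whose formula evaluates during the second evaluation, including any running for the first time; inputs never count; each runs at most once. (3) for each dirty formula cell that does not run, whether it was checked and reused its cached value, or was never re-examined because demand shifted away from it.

The edit dirties: C11, E7, F10, G7.
1 formula cells run: C11.
Cache hits after checking: E7, F10, G7.
Note the absorption at C11: it re-runs yet its value is the same, leaving the output's value untouched.

First demand of the output computes:
  C11 = ABS(-4) = 4
  F10 = MAX(-5, 4) = 4
  G7 = MIN(4, 4) = 4
  E7 = 4 * 4 = 16

After the edit, cleaning proceeds:
  C11: a read changed (B10 -4->4) — executes, giving 4 — identical to its old value.
  F10: dirty, but its reads are unchanged (A7 unchanged, C11 unchanged); cached 4 stands.
  G7: dirty, but its reads are unchanged (F10 unchanged, C11 unchanged); cached 4 stands.
  E7: dirty, but its reads are unchanged (G7 unchanged, G7 unchanged); cached 16 stands.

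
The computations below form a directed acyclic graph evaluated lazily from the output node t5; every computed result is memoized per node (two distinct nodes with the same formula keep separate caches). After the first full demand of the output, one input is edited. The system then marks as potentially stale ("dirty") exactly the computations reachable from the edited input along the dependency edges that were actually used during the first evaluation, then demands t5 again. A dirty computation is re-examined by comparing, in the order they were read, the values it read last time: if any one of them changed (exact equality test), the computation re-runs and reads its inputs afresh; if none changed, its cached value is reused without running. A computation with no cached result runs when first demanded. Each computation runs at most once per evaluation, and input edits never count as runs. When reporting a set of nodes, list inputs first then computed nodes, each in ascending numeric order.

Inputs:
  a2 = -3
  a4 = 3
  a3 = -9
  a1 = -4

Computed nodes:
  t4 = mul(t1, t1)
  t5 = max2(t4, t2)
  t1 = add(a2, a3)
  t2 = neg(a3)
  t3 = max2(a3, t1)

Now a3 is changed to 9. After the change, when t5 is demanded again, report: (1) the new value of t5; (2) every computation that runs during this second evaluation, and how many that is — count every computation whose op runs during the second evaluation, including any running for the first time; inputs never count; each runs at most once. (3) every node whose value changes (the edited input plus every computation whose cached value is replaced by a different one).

First demand of the output computes:
  t1 = add(-3, -9) = -12
  t2 = neg(-9) = 9
  t4 = mul(-12, -12) = 144
  t5 = max2(144, 9) = 144

After the edit, cleaning proceeds:
  t1: a read changed (a3 -9->9) — executes, giving 6.
  t2: a read changed (a3 -9->9) — executes, giving -9.
  t4: a read changed (t1 -12->6; t1 -12->6) — executes, giving 36.
  t5: a read changed (t4 144->36; t2 9->-9) — executes, giving 36.

Demanding t5 again yields 36.
4 computations run: t1, t2, t4, t5.
The nodes whose values change: a3, t1, t2, t4, t5.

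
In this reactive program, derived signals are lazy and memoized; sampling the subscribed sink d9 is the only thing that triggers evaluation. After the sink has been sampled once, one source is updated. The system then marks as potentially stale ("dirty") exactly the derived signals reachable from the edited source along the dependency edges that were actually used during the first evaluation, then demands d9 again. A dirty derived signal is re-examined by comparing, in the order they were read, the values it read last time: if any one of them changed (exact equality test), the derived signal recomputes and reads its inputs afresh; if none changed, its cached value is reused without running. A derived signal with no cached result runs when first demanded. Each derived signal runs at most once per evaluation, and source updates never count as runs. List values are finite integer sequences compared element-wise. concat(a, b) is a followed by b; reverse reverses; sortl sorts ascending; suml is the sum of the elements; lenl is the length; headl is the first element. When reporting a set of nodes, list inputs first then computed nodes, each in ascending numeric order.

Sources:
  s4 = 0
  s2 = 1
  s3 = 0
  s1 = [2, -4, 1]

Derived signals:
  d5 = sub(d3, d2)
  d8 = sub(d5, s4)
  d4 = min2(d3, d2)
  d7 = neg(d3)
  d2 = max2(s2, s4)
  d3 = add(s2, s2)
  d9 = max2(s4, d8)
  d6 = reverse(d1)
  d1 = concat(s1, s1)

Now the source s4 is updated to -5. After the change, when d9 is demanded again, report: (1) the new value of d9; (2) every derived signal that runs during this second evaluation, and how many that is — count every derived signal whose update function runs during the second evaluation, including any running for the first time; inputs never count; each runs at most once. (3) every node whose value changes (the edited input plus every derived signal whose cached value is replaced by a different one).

First demand of the output computes:
  d2 = max2(1, 0) = 1
  d3 = add(1, 1) = 2
  d5 = sub(2, 1) = 1
  d8 = sub(1, 0) = 1
  d9 = max2(0, 1) = 1

After the edit, cleaning proceeds:
  d2: a read changed (s4 0->-5) — executes, giving 1 — identical to its old value.
  d5: dirty, but its reads are unchanged (d3 unchanged, d2 unchanged); cached 1 stands.
  d8: a read changed (s4 0->-5) — executes, giving 6.
  d9: a read changed (s4 0->-5; d8 1->6) — executes, giving 6.

Note where the cutoff bites: d5 is checked, finds nothing changed, and keeps its cache.

Demanding d9 again yields 6.
3 derived signals run: d2, d8, d9.
The nodes whose values change: s4, d8, d9.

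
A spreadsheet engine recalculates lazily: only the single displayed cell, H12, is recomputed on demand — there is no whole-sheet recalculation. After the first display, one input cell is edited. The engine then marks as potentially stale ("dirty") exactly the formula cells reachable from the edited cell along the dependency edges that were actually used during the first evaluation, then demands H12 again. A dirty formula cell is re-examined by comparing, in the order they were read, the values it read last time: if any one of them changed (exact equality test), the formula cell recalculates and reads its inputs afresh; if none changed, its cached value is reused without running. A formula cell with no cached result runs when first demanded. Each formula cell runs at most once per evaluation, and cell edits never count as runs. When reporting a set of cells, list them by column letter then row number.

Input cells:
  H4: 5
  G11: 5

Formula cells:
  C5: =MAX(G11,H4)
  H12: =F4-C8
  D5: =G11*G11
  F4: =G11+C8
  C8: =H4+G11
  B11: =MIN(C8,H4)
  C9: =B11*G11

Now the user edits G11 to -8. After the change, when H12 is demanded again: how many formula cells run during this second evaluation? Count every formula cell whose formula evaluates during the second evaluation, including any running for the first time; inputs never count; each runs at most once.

Formula cells that run: C8, F4, H12 — 3 in total.

First evaluation (everything demanded from the output):
  C8 = 5 + 5 = 10
  F4 = 5 + 10 = 15
  H12 = 15 - 10 = 5

Propagation after the edit:
  C8: runs — G11 5->-8; result -3.
  F4: runs — G11 5->-8; C8 10->-3; result -11.
  H12: runs — F4 15->-11; C8 10->-3; result -8.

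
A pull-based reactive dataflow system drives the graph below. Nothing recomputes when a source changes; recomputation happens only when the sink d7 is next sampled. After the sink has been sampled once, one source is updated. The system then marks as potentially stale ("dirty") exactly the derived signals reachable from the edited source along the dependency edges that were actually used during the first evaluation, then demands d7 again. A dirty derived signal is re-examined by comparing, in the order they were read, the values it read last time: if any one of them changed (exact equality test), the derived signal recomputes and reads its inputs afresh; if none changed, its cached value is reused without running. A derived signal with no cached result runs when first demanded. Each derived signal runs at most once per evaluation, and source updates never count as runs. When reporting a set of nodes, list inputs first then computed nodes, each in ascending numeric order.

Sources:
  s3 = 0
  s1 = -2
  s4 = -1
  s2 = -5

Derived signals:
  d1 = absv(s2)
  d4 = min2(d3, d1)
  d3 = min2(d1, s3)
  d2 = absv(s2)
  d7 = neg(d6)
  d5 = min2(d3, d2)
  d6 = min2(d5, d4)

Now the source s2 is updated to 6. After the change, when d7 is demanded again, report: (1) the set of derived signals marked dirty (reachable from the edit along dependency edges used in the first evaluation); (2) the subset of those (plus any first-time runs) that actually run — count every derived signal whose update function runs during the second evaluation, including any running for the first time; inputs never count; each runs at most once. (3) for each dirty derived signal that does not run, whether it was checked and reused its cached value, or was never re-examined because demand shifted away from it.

First evaluation (everything demanded from the output):
  d1 = absv(-5) = 5
  d2 = absv(-5) = 5
  d3 = min2(5, 0) = 0
  d4 = min2(0, 5) = 0
  d5 = min2(0, 5) = 0
  d6 = min2(0, 0) = 0
  d7 = neg(0) = 0

Propagation after the edit:
  d1: runs — s2 -5->6; result 6.
  d2: runs — s2 -5->6; result 6.
  d3: runs — d1 5->6; result 0 (same value as before).
  d4: runs — d1 5->6; result 0 (same value as before).
  d5: runs — d2 5->6; result 0 (same value as before).
  d6: checked — values it read are unchanged (d5 unchanged, d4 unchanged); reused cached 0 without running.
  d7: checked — values it read are unchanged (d6 unchanged); reused cached 0 without running.

Key observation: the cutoff stops propagation at d6 — its inputs' values are unchanged, so it reuses its cache.

Marked dirty: d1, d2, d3, d4, d5, d6, d7.
Derived signals that run: d1, d2, d3, d4, d5 — 5 in total.
Checked but reused from cache: d6, d7.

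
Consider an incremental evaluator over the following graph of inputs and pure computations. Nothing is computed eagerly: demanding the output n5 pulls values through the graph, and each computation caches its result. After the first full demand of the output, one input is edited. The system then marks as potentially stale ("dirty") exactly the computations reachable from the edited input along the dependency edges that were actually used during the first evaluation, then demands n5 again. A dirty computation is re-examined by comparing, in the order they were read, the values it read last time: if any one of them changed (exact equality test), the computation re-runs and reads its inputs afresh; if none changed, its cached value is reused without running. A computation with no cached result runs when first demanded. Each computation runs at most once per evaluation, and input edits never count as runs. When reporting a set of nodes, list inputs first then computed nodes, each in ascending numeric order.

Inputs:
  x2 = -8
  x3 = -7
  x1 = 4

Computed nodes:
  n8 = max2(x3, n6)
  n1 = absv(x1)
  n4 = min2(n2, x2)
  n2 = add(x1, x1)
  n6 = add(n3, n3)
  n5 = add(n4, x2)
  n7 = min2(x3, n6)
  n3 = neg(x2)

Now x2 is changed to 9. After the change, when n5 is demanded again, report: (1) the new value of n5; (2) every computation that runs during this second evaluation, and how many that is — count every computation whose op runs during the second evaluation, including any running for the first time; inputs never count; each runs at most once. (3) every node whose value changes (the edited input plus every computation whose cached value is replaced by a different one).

n5 now evaluates to 17.
Run set: n4, n5 (2 run).
Changed values: x2, n4, n5.

Initial pass — values computed on the first demand:
  n2 = add(4, 4) = 8
  n4 = min2(8, -8) = -8
  n5 = add(-8, -8) = -16

Second demand — change propagation:
  n4: re-runs because x2 -8->9; new result 8.
  n5: re-runs because n4 -8->8; x2 -8->9; new result 17.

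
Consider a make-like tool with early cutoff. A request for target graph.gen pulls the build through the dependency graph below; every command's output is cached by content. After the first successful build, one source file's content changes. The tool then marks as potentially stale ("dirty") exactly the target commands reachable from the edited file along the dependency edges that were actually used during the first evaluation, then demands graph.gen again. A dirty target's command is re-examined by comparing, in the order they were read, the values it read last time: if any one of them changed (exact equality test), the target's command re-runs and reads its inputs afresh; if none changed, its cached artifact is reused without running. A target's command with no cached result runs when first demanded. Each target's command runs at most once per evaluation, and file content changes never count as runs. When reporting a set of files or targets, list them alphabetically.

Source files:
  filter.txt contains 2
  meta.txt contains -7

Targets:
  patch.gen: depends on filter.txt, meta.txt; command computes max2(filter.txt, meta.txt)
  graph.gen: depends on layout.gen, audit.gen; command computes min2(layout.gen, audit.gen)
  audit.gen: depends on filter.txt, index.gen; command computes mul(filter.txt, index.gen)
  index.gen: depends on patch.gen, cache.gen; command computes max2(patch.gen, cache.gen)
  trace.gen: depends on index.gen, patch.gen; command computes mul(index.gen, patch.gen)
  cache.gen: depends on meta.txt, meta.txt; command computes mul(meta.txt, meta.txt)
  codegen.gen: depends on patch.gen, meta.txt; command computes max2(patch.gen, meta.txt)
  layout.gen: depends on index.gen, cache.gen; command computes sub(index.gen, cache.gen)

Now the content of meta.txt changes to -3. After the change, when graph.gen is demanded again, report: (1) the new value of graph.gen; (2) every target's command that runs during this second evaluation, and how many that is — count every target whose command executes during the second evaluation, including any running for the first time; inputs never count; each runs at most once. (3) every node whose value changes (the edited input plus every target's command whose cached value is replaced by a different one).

First demand of the output computes:
  cache.gen = mul(-7, -7) = 49
  patch.gen = max2(2, -7) = 2
  index.gen = max2(2, 49) = 49
  audit.gen = mul(2, 49) = 98
  layout.gen = sub(49, 49) = 0
  graph.gen = min2(0, 98) = 0

After the edit, cleaning proceeds:
  cache.gen: a read changed (meta.txt -7->-3; meta.txt -7->-3) — executes, giving 9.
  patch.gen: a read changed (meta.txt -7->-3) — executes, giving 2 — identical to its old value.
  index.gen: a read changed (cache.gen 49->9) — executes, giving 9.
  audit.gen: a read changed (index.gen 49->9) — executes, giving 18.
  layout.gen: a read changed (index.gen 49->9; cache.gen 49->9) — executes, giving 0 — identical to its old value.
  graph.gen: a read changed (audit.gen 98->18) — executes, giving 0 — identical to its old value.

Demanding graph.gen again yields 0.
6 target commands run: audit.gen, cache.gen, graph.gen, index.gen, layout.gen, patch.gen.
The nodes whose values change: audit.gen, cache.gen, index.gen, meta.txt.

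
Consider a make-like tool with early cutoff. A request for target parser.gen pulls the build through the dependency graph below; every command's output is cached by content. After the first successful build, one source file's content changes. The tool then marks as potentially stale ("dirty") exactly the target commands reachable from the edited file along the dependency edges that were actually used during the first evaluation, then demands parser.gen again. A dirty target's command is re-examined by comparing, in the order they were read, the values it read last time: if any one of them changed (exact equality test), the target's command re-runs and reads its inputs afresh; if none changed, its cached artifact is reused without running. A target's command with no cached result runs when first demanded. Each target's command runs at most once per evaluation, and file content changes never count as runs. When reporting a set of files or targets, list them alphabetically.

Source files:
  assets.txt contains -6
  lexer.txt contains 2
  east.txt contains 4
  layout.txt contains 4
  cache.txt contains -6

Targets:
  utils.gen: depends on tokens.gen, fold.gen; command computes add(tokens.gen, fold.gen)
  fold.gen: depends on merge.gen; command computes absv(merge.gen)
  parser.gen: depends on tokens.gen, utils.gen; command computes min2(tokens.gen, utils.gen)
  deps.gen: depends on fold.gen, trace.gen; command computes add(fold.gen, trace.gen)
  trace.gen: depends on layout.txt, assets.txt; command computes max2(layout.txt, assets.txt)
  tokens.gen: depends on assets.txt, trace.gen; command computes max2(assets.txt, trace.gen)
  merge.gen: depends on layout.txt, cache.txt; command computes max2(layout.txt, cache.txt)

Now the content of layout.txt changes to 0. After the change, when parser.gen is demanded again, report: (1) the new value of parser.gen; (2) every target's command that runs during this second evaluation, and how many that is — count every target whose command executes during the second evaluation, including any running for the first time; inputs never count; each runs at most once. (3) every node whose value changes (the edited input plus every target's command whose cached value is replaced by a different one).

Demanding parser.gen again yields 0.
6 target commands run: fold.gen, merge.gen, parser.gen, tokens.gen, trace.gen, utils.gen.
The nodes whose values change: fold.gen, layout.txt, merge.gen, parser.gen, tokens.gen, trace.gen, utils.gen.

First demand of the output computes:
  merge.gen = max2(4, -6) = 4
  fold.gen = absv(4) = 4
  trace.gen = max2(4, -6) = 4
  tokens.gen = max2(-6, 4) = 4
  utils.gen = add(4, 4) = 8
  parser.gen = min2(4, 8) = 4

After the edit, cleaning proceeds:
  merge.gen: a read changed (layout.txt 4->0) — executes, giving 0.
  fold.gen: a read changed (merge.gen 4->0) — executes, giving 0.
  trace.gen: a read changed (layout.txt 4->0) — executes, giving 0.
  tokens.gen: a read changed (trace.gen 4->0) — executes, giving 0.
  utils.gen: a read changed (tokens.gen 4->0; fold.gen 4->0) — executes, giving 0.
  parser.gen: a read changed (tokens.gen 4->0; utils.gen 8->0) — executes, giving 0.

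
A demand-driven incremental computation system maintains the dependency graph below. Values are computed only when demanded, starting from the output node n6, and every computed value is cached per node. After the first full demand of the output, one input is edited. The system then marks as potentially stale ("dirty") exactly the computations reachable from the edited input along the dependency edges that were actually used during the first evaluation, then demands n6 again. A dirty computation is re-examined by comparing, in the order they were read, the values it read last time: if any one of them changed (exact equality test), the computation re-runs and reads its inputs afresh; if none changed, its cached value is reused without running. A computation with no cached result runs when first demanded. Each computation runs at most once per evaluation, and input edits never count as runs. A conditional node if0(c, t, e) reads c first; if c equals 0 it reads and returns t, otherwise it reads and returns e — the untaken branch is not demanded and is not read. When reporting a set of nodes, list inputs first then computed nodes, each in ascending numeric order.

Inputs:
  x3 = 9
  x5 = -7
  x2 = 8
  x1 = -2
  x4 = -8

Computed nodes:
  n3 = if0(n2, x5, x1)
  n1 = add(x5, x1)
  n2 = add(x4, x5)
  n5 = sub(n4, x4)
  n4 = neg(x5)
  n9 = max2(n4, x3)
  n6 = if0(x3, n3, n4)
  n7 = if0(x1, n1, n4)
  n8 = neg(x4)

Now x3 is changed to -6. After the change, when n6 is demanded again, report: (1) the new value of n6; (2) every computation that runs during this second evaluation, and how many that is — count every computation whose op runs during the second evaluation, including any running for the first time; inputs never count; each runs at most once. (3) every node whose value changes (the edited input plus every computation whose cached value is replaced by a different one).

First evaluation (everything demanded from the output):
  n4 = neg(-7) = 7
  n6 = if0(x3=9 -> else branch n4) = 7

Propagation after the edit:
  n6: runs — x3 9->-6; result 7 (same value as before).

New value of n6: 7.
Computations that run: n6 — 1 in total.
Values that change: x3.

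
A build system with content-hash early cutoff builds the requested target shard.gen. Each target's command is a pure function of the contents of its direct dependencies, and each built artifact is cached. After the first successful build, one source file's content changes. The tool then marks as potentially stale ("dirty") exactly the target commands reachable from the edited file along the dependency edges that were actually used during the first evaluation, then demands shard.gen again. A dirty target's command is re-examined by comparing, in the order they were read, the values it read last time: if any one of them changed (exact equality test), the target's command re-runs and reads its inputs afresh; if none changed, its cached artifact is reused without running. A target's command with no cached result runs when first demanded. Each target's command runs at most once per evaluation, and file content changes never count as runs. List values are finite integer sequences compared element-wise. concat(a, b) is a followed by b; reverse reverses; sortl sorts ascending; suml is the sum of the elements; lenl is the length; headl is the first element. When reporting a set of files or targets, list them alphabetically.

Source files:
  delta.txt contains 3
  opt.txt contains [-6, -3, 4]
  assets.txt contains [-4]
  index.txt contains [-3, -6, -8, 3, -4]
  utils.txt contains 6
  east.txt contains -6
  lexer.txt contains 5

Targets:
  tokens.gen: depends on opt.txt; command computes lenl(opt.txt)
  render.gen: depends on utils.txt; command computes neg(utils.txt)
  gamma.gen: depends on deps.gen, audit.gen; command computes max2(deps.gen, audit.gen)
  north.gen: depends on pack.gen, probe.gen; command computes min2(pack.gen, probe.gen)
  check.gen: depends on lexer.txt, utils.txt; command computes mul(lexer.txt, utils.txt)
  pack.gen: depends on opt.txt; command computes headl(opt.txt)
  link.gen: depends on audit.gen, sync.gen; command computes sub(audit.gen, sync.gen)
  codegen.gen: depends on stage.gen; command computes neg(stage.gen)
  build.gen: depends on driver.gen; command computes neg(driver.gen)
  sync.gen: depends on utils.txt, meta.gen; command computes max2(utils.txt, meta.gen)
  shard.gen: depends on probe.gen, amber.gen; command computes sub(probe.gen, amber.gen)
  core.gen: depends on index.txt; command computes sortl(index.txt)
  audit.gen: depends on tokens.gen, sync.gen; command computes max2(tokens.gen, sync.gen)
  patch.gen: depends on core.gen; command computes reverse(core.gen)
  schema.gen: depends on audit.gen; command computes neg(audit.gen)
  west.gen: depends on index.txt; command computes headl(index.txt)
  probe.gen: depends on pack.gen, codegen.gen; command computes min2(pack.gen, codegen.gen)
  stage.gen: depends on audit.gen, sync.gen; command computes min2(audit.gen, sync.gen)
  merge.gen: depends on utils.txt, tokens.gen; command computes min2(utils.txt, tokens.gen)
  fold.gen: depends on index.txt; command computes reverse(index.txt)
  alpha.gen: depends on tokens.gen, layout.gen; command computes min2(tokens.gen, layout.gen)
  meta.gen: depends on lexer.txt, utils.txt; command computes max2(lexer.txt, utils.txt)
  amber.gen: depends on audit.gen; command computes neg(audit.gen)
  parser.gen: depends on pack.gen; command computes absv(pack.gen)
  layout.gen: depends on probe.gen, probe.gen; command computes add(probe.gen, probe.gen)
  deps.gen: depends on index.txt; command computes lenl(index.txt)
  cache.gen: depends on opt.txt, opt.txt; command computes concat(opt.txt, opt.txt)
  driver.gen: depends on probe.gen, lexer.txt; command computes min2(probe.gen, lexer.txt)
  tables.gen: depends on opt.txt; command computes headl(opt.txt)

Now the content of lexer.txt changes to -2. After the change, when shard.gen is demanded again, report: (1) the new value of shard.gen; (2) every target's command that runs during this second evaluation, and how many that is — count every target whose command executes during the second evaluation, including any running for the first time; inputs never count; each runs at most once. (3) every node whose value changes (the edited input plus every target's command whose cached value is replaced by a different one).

New value of shard.gen: 0.
Target commands that run: meta.gen — 1 in total.
Values that change: lexer.txt.
Key observation: the change is absorbed at meta.gen — it re-runs but produces the same value, and the output's value is unchanged.

First evaluation (everything demanded from the output):
  meta.gen = max2(5, 6) = 6
  pack.gen = headl([-6, -3, 4]) = -6
  sync.gen = max2(6, 6) = 6
  tokens.gen = lenl([-6, -3, 4]) = 3
  audit.gen = max2(3, 6) = 6
  amber.gen = neg(6) = -6
  stage.gen = min2(6, 6) = 6
  codegen.gen = neg(6) = -6
  probe.gen = min2(-6, -6) = -6
  shard.gen = sub(-6, -6) = 0

Propagation after the edit:
  meta.gen: runs — lexer.txt 5->-2; result 6 (same value as before).
  sync.gen: checked — values it read are unchanged (utils.txt unchanged, meta.gen unchanged); reused cached 6 without running.
  audit.gen: checked — values it read are unchanged (tokens.gen unchanged, sync.gen unchanged); reused cached 6 without running.
  amber.gen: checked — values it read are unchanged (audit.gen unchanged); reused cached -6 without running.
  stage.gen: checked — values it read are unchanged (audit.gen unchanged, sync.gen unchanged); reused cached 6 without running.
  codegen.gen: checked — values it read are unchanged (stage.gen unchanged); reused cached -6 without running.
  probe.gen: checked — values it read are unchanged (pack.gen unchanged, codegen.gen unchanged); reused cached -6 without running.
  shard.gen: checked — values it read are unchanged (probe.gen unchanged, amber.gen unchanged); reused cached 0 without running.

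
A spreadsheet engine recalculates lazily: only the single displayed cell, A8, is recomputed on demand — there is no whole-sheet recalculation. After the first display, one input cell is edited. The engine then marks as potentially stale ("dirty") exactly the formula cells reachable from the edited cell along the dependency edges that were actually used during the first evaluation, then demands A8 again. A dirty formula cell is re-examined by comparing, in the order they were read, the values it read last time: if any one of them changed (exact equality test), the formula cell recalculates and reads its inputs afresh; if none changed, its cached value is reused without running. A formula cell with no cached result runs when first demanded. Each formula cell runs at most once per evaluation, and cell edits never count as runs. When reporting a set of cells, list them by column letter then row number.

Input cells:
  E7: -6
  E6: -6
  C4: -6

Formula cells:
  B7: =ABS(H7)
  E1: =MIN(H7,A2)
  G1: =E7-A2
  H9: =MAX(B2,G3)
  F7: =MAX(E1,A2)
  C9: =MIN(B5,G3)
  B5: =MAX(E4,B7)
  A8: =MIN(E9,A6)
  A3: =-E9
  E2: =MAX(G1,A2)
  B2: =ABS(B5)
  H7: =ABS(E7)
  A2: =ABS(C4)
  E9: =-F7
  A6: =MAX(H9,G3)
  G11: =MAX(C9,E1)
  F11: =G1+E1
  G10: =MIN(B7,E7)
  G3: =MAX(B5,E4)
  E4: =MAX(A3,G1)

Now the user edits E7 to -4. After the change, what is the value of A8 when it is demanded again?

First evaluation (everything demanded from the output):
  A2 = ABS(-6) = 6
  G1 = -6 - 6 = -12
  H7 = ABS(-6) = 6
  B7 = ABS(6) = 6
  E1 = MIN(6, 6) = 6
  F7 = MAX(6, 6) = 6
  E9 = -(6) = -6
  A3 = -(-6) = 6
  E4 = MAX(6, -12) = 6
  B5 = MAX(6, 6) = 6
  B2 = ABS(6) = 6
  G3 = MAX(6, 6) = 6
  H9 = MAX(6, 6) = 6
  A6 = MAX(6, 6) = 6
  A8 = MIN(-6, 6) = -6

Propagation after the edit:
  G1: runs — E7 -6->-4; result -10.
  H7: runs — E7 -6->-4; result 4.
  B7: runs — H7 6->4; result 4.
  E1: runs — H7 6->4; result 4.
  F7: runs — E1 6->4; result 6 (same value as before).
  E9: checked — values it read are unchanged (F7 unchanged); reused cached -6 without running.
  A3: checked — values it read are unchanged (E9 unchanged); reused cached 6 without running.
  E4: runs — G1 -12->-10; result 6 (same value as before).
  B5: runs — B7 6->4; result 6 (same value as before).
  B2: checked — values it read are unchanged (B5 unchanged); reused cached 6 without running.
  G3: checked — values it read are unchanged (B5 unchanged, E4 unchanged); reused cached 6 without running.
  H9: checked — values it read are unchanged (B2 unchanged, G3 unchanged); reused cached 6 without running.
  A6: checked — values it read are unchanged (H9 unchanged, G3 unchanged); reused cached 6 without running.
  A8: checked — values it read are unchanged (E9 unchanged, A6 unchanged); reused cached -6 without running.

Key observation: the cutoff stops propagation at E9 — its inputs' values are unchanged, so it reuses its cache.

New value of A8: -6.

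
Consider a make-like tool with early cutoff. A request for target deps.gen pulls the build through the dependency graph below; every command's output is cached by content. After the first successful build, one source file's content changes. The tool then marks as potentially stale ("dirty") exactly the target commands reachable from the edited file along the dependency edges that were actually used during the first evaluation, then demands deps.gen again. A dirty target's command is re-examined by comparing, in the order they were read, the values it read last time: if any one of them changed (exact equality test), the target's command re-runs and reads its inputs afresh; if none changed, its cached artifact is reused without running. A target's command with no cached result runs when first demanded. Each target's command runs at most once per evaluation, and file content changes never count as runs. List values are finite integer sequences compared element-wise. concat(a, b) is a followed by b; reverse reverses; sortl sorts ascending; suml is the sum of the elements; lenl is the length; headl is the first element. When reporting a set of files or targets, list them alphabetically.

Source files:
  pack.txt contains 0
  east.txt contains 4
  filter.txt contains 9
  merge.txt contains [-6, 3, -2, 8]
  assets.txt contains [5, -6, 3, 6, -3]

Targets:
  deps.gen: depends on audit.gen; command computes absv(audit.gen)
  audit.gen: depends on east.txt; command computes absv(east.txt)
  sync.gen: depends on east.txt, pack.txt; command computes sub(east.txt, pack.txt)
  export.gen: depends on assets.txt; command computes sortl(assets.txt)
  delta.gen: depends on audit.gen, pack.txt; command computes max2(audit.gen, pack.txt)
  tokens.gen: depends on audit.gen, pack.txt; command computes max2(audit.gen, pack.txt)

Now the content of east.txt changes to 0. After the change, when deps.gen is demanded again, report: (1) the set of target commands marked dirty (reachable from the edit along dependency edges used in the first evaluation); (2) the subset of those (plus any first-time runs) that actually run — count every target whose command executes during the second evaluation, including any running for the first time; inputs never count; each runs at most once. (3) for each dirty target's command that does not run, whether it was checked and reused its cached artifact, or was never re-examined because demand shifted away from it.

First demand of the output computes:
  audit.gen = absv(4) = 4
  deps.gen = absv(4) = 4

After the edit, cleaning proceeds:
  audit.gen: a read changed (east.txt 4->0) — executes, giving 0.
  deps.gen: a read changed (audit.gen 4->0) — executes, giving 0.

The edit dirties: audit.gen, deps.gen.
2 target commands run: audit.gen, deps.gen.
No dirty target's command escaped a run.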